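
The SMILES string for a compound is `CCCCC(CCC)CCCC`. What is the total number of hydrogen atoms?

26

Atom tally by fragment:
  CH3 → C:1 H:3
  CH2 → C:1 H:2
  CH2 → C:1 H:2
  CH2 → C:1 H:2
  CH(CH2CH2CH3) → C:4 H:8
  CH2 → C:1 H:2
  CH2 → C:1 H:2
  CH2 → C:1 H:2
  CH3 → C:1 H:3
Element totals:
  C: 12
  H: 26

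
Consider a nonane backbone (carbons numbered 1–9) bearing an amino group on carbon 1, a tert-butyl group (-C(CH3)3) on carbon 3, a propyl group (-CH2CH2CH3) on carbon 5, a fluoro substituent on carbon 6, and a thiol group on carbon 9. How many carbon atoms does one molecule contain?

Atom tally by fragment:
  H2NCH2 → C:1 H:4 N:1
  CH2 → C:1 H:2
  CH(C(CH3)3) → C:5 H:10
  CH2 → C:1 H:2
  CH(CH2CH2CH3) → C:4 H:8
  CH(F) → C:1 H:1 F:1
  CH2 → C:1 H:2
  CH2 → C:1 H:2
  CH2SH → C:1 H:3 S:1
Element totals:
  C: 16
  H: 34
  F: 1
  N: 1
  S: 1

16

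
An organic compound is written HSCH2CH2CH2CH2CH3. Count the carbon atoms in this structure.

Element totals:
  C: 5
  H: 12
  S: 1

5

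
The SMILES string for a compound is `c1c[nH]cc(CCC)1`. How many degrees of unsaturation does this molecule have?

Atom tally by fragment:
  pyrrole ring core → C:4 H:5 N:1
  (− 1 ring H displaced by substituents)
  + CH2CH2CH3 → C:3 H:7
Element totals:
  C: 7
  H: 11
  N: 1
Molecular formula: C7H11N.
DoU = (2C + 2 + N − H − X) / 2 = (2·7 + 2 + 1 − 11 − 0) / 2 = 3.

3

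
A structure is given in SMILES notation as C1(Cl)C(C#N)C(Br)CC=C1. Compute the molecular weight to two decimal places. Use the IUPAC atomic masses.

Atom tally by fragment:
  cyclohexene ring core → C:6 H:10
  (− 3 ring H displaced by substituents)
  + Cl → Cl:1
  + CN → C:1 N:1
  + Br → Br:1
Element totals:
  C: 7
  H: 7
  Br: 1
  Cl: 1
  N: 1
Molecular formula: C7H7BrClN.
  M = 7(12.011) + 7(1.008) + 79.904 + 35.45 + 14.007
    = 84.077 + 7.056 + 79.904 + 35.450 + 14.007 = 220.494

220.49 g/mol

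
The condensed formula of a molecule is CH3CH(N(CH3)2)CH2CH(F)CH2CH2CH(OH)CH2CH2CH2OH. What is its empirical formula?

Element totals:
  C: 12
  H: 26
  F: 1
  N: 1
  O: 2
Molecular formula: C12H26FNO2.
gcd of subscripts (12, 1, 26, 1, 2) = 1, so the empirical formula equals the molecular formula.

C12H26FNO2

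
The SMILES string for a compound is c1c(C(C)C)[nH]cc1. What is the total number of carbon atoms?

7

Atom tally by fragment:
  pyrrole ring core → C:4 H:5 N:1
  (− 1 ring H displaced by substituents)
  + CH(CH3)2 → C:3 H:7
Element totals:
  C: 7
  H: 11
  N: 1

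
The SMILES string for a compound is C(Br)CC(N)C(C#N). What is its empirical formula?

Atom tally by fragment:
  BrCH2 → C:1 H:2 Br:1
  CH2 → C:1 H:2
  CH(NH2) → C:1 H:3 N:1
  CH2CN → C:2 H:2 N:1
Element totals:
  C: 5
  H: 9
  Br: 1
  N: 2
Molecular formula: C5H9BrN2.
gcd of subscripts (1, 5, 9, 2) = 1, so the empirical formula equals the molecular formula.

C5H9BrN2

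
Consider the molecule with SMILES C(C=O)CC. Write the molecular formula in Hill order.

Atom tally by fragment:
  OHCCH2 → C:2 H:3 O:1
  CH2 → C:1 H:2
  CH3 → C:1 H:3
Element totals:
  C: 4
  H: 8
  O: 1

C4H8O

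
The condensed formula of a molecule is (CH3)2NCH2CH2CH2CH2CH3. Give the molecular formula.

Atom tally by fragment:
  (CH3)2NCH2 → C:3 H:8 N:1
  CH2 → C:1 H:2
  CH2 → C:1 H:2
  CH2 → C:1 H:2
  CH3 → C:1 H:3
Element totals:
  C: 7
  H: 17
  N: 1

C7H17N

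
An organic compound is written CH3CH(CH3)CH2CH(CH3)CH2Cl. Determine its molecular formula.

Atom tally by fragment:
  CH3 → C:1 H:3
  CH(CH3) → C:2 H:4
  CH2 → C:1 H:2
  CH(CH3) → C:2 H:4
  CH2Cl → C:1 H:2 Cl:1
Element totals:
  C: 7
  H: 15
  Cl: 1

C7H15Cl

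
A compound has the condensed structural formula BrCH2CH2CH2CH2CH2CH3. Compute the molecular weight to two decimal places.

Element totals:
  C: 6
  H: 13
  Br: 1
Molecular formula: C6H13Br.
  M = 6(12.011) + 13(1.008) + 79.904
    = 72.066 + 13.104 + 79.904 = 165.074

165.07 g/mol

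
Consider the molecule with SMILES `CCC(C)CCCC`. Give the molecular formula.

Atom tally by fragment:
  CH3 → C:1 H:3
  CH2 → C:1 H:2
  CH(CH3) → C:2 H:4
  CH2 → C:1 H:2
  CH2 → C:1 H:2
  CH2 → C:1 H:2
  CH3 → C:1 H:3
Element totals:
  C: 8
  H: 18

C8H18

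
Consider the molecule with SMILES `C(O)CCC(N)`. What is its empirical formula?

Atom tally by fragment:
  HOCH2 → C:1 H:3 O:1
  CH2 → C:1 H:2
  CH2 → C:1 H:2
  CH2NH2 → C:1 H:4 N:1
Element totals:
  C: 4
  H: 11
  N: 1
  O: 1
Molecular formula: C4H11NO.
gcd of subscripts (4, 11, 1, 1) = 1, so the empirical formula equals the molecular formula.

C4H11NO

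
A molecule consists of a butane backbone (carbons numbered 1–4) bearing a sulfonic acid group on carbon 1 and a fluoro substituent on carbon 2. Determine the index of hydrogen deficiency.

Atom tally by fragment:
  HO3SCH2 → C:1 H:3 S:1 O:3
  CH(F) → C:1 H:1 F:1
  CH2 → C:1 H:2
  CH3 → C:1 H:3
Element totals:
  C: 4
  H: 9
  F: 1
  O: 3
  S: 1
Molecular formula: C4H9FO3S.
DoU = (2C + 2 + N − H − X) / 2 = (2·4 + 2 + 0 − 9 − 1) / 2 = 0.

0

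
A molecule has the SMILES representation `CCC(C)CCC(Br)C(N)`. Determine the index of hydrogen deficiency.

Atom tally by fragment:
  CH3 → C:1 H:3
  CH2 → C:1 H:2
  CH(CH3) → C:2 H:4
  CH2 → C:1 H:2
  CH2 → C:1 H:2
  CH(Br) → C:1 H:1 Br:1
  CH2NH2 → C:1 H:4 N:1
Element totals:
  C: 8
  H: 18
  Br: 1
  N: 1
Molecular formula: C8H18BrN.
DoU = (2C + 2 + N − H − X) / 2 = (2·8 + 2 + 1 − 18 − 1) / 2 = 0.

0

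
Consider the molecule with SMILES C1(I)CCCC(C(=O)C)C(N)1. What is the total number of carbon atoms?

8

Atom tally by fragment:
  cyclohexane ring core → C:6 H:12
  (− 3 ring H displaced by substituents)
  + I → I:1
  + COCH3 → C:2 H:3 O:1
  + NH2 → N:1 H:2
Element totals:
  C: 8
  H: 14
  I: 1
  N: 1
  O: 1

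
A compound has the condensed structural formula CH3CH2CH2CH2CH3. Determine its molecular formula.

C5H12

Element totals:
  C: 5
  H: 12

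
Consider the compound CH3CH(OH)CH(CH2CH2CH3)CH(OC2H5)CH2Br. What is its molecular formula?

Element totals:
  C: 10
  H: 21
  Br: 1
  O: 2

C10H21BrO2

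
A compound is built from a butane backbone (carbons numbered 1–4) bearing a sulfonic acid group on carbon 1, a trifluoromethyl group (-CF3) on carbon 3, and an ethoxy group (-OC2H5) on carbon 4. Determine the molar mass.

250.23 g/mol

Atom tally by fragment:
  HO3SCH2 → C:1 H:3 S:1 O:3
  CH2 → C:1 H:2
  CH(CF3) → C:2 H:1 F:3
  CH2OC2H5 → C:3 H:7 O:1
Element totals:
  C: 7
  H: 13
  F: 3
  O: 4
  S: 1
Molecular formula: C7H13F3O4S.
  M = 7(12.011) + 13(1.008) + 3(18.998) + 4(15.999) + 32.06
    = 84.077 + 13.104 + 56.994 + 63.996 + 32.060 = 250.231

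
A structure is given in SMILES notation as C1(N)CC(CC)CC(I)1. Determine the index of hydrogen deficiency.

1

Atom tally by fragment:
  cyclopentane ring core → C:5 H:10
  (− 3 ring H displaced by substituents)
  + NH2 → N:1 H:2
  + C2H5 → C:2 H:5
  + I → I:1
Element totals:
  C: 7
  H: 14
  I: 1
  N: 1
Molecular formula: C7H14IN.
DoU = (2C + 2 + N − H − X) / 2 = (2·7 + 2 + 1 − 14 − 1) / 2 = 1.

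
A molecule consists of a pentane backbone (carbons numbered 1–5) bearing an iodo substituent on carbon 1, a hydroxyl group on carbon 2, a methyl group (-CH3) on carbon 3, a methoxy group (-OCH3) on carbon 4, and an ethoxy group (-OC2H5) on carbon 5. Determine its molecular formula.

C9H19IO3

Atom tally by fragment:
  ICH2 → C:1 H:2 I:1
  CH(OH) → C:1 H:2 O:1
  CH(CH3) → C:2 H:4
  CH(OCH3) → C:2 H:4 O:1
  CH2OC2H5 → C:3 H:7 O:1
Element totals:
  C: 9
  H: 19
  I: 1
  O: 3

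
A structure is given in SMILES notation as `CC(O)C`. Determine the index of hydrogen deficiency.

Atom tally by fragment:
  CH3 → C:1 H:3
  CH(OH) → C:1 H:2 O:1
  CH3 → C:1 H:3
Element totals:
  C: 3
  H: 8
  O: 1
Molecular formula: C3H8O.
DoU = (2C + 2 + N − H − X) / 2 = (2·3 + 2 + 0 − 8 − 0) / 2 = 0.

0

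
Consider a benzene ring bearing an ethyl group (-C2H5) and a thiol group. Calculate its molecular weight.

Atom tally by fragment:
  benzene ring core → C:6 H:6
  (− 2 ring H displaced by substituents)
  + C2H5 → C:2 H:5
  + SH → S:1 H:1
Element totals:
  C: 8
  H: 10
  S: 1
Molecular formula: C8H10S.
  M = 8(12.011) + 10(1.008) + 32.06
    = 96.088 + 10.080 + 32.060 = 138.228

138.23 g/mol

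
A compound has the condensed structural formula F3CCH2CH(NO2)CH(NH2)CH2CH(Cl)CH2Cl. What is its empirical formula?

Atom tally by fragment:
  F3CCH2 → C:2 H:2 F:3
  CH(NO2) → C:1 H:1 N:1 O:2
  CH(NH2) → C:1 H:3 N:1
  CH2 → C:1 H:2
  CH(Cl) → C:1 H:1 Cl:1
  CH2Cl → C:1 H:2 Cl:1
Element totals:
  C: 7
  H: 11
  Cl: 2
  F: 3
  N: 2
  O: 2
Molecular formula: C7H11Cl2F3N2O2.
gcd of subscripts (7, 2, 3, 11, 2, 2) = 1, so the empirical formula equals the molecular formula.

C7H11Cl2F3N2O2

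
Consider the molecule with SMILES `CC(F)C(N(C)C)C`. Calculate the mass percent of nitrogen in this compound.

11.75%

Atom tally by fragment:
  CH3 → C:1 H:3
  CH(F) → C:1 H:1 F:1
  CH(N(CH3)2) → C:3 H:7 N:1
  CH3 → C:1 H:3
Element totals:
  C: 6
  H: 14
  F: 1
  N: 1
Molecular formula: C6H14FN.
Molar mass = 119.183 g/mol.
Mass from N: 1 × 14.007 = 14.007 g/mol.
%N = 14.007 / 119.183 × 100 = 11.75%.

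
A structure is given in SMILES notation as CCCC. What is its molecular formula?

C4H10

Atom tally by fragment:
  CH3 → C:1 H:3
  CH2 → C:1 H:2
  CH2 → C:1 H:2
  CH3 → C:1 H:3
Element totals:
  C: 4
  H: 10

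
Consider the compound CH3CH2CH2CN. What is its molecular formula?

Atom tally by fragment:
  CH3 → C:1 H:3
  CH2 → C:1 H:2
  CH2CN → C:2 H:2 N:1
Element totals:
  C: 4
  H: 7
  N: 1

C4H7N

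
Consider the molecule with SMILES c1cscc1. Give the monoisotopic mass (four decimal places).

Atom tally by fragment:
  thiophene ring core → C:4 H:4 S:1
Element totals:
  C: 4
  H: 4
  S: 1
Molecular formula: C4H4S.
  M = 4(12.0) + 4(1.007825) + 31.972071
    = 48.000000 + 4.031300 + 31.972071 = 84.003371

84.0034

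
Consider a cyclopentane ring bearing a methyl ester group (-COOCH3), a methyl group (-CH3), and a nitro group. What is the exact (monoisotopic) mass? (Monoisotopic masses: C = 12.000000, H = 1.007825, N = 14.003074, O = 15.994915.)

Atom tally by fragment:
  cyclopentane ring core → C:5 H:10
  (− 3 ring H displaced by substituents)
  + COOCH3 → C:2 H:3 O:2
  + CH3 → C:1 H:3
  + NO2 → N:1 O:2
Element totals:
  C: 8
  H: 13
  N: 1
  O: 4
Molecular formula: C8H13NO4.
  M = 8(12.0) + 13(1.007825) + 14.003074 + 4(15.994915)
    = 96.000000 + 13.101725 + 14.003074 + 63.979660 = 187.084459

187.0845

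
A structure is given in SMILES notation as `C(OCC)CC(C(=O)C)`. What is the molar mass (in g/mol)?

130.19 g/mol

Atom tally by fragment:
  C2H5OCH2 → C:3 H:7 O:1
  CH2 → C:1 H:2
  CH2COCH3 → C:3 H:5 O:1
Element totals:
  C: 7
  H: 14
  O: 2
Molecular formula: C7H14O2.
  M = 7(12.011) + 14(1.008) + 2(15.999)
    = 84.077 + 14.112 + 31.998 = 130.187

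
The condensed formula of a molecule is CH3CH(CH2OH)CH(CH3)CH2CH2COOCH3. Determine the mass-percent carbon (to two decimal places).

Element totals:
  C: 9
  H: 18
  O: 3
Molecular formula: C9H18O3.
Molar mass = 174.240 g/mol.
Mass from C: 9 × 12.011 = 108.099 g/mol.
%C = 108.099 / 174.240 × 100 = 62.04%.

62.04%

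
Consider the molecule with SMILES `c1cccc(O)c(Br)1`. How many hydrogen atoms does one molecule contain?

Atom tally by fragment:
  benzene ring core → C:6 H:6
  (− 2 ring H displaced by substituents)
  + OH → O:1 H:1
  + Br → Br:1
Element totals:
  C: 6
  H: 5
  Br: 1
  O: 1

5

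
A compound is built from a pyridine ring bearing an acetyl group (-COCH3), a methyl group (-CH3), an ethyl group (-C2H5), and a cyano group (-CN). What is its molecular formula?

C11H12N2O

Atom tally by fragment:
  pyridine ring core → C:5 H:5 N:1
  (− 4 ring H displaced by substituents)
  + COCH3 → C:2 H:3 O:1
  + CH3 → C:1 H:3
  + C2H5 → C:2 H:5
  + CN → C:1 N:1
Element totals:
  C: 11
  H: 12
  N: 2
  O: 1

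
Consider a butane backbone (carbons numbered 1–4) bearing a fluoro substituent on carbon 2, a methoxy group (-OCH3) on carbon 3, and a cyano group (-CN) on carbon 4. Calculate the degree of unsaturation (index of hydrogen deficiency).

Atom tally by fragment:
  CH3 → C:1 H:3
  CH(F) → C:1 H:1 F:1
  CH(OCH3) → C:2 H:4 O:1
  CH2CN → C:2 H:2 N:1
Element totals:
  C: 6
  H: 10
  F: 1
  N: 1
  O: 1
Molecular formula: C6H10FNO.
DoU = (2C + 2 + N − H − X) / 2 = (2·6 + 2 + 1 − 10 − 1) / 2 = 2.

2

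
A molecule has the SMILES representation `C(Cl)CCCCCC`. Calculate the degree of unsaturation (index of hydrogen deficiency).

0

Atom tally by fragment:
  ClCH2 → C:1 H:2 Cl:1
  CH2 → C:1 H:2
  CH2 → C:1 H:2
  CH2 → C:1 H:2
  CH2 → C:1 H:2
  CH2 → C:1 H:2
  CH3 → C:1 H:3
Element totals:
  C: 7
  H: 15
  Cl: 1
Molecular formula: C7H15Cl.
DoU = (2C + 2 + N − H − X) / 2 = (2·7 + 2 + 0 − 15 − 1) / 2 = 0.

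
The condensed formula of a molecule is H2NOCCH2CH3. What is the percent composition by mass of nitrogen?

Atom tally by fragment:
  H2NOCCH2 → C:2 H:4 O:1 N:1
  CH3 → C:1 H:3
Element totals:
  C: 3
  H: 7
  N: 1
  O: 1
Molecular formula: C3H7NO.
Molar mass = 73.095 g/mol.
Mass from N: 1 × 14.007 = 14.007 g/mol.
%N = 14.007 / 73.095 × 100 = 19.16%.

19.16%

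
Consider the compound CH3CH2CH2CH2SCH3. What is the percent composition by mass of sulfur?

Element totals:
  C: 5
  H: 12
  S: 1
Molecular formula: C5H12S.
Molar mass = 104.211 g/mol.
Mass from S: 1 × 32.06 = 32.060 g/mol.
%S = 32.060 / 104.211 × 100 = 30.76%.

30.76%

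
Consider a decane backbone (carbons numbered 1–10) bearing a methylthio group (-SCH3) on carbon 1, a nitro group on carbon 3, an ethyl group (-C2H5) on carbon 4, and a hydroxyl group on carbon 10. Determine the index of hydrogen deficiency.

Atom tally by fragment:
  CH3SCH2 → C:2 H:5 S:1
  CH2 → C:1 H:2
  CH(NO2) → C:1 H:1 N:1 O:2
  CH(C2H5) → C:3 H:6
  CH2 → C:1 H:2
  CH2 → C:1 H:2
  CH2 → C:1 H:2
  CH2 → C:1 H:2
  CH2 → C:1 H:2
  CH2OH → C:1 H:3 O:1
Element totals:
  C: 13
  H: 27
  N: 1
  O: 3
  S: 1
Molecular formula: C13H27NO3S.
DoU = (2C + 2 + N − H − X) / 2 = (2·13 + 2 + 1 − 27 − 0) / 2 = 1.

1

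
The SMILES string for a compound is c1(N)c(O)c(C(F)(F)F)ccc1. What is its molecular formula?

Atom tally by fragment:
  benzene ring core → C:6 H:6
  (− 3 ring H displaced by substituents)
  + NH2 → N:1 H:2
  + OH → O:1 H:1
  + CF3 → C:1 F:3
Element totals:
  C: 7
  H: 6
  F: 3
  N: 1
  O: 1

C7H6F3NO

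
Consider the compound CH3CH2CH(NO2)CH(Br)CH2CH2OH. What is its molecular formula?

Element totals:
  C: 6
  H: 12
  Br: 1
  N: 1
  O: 3

C6H12BrNO3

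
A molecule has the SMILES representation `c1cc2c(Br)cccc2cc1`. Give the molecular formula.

C10H7Br

Atom tally by fragment:
  naphthalene ring system core → C:10 H:8
  (− 1 ring H displaced by substituents)
  + Br → Br:1
Element totals:
  C: 10
  H: 7
  Br: 1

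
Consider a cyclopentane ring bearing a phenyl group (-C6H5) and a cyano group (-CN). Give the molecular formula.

Atom tally by fragment:
  cyclopentane ring core → C:5 H:10
  (− 2 ring H displaced by substituents)
  + C6H5 → C:6 H:5
  + CN → C:1 N:1
Element totals:
  C: 12
  H: 13
  N: 1

C12H13N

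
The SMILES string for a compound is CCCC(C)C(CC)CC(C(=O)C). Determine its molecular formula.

Atom tally by fragment:
  CH3 → C:1 H:3
  CH2 → C:1 H:2
  CH2 → C:1 H:2
  CH(CH3) → C:2 H:4
  CH(C2H5) → C:3 H:6
  CH2 → C:1 H:2
  CH2COCH3 → C:3 H:5 O:1
Element totals:
  C: 12
  H: 24
  O: 1

C12H24O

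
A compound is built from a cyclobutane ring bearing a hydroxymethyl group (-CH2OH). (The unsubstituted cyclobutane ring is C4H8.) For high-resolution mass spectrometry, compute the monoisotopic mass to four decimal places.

Atom tally by fragment:
  cyclobutane ring core → C:4 H:8
  (− 1 ring H displaced by substituents)
  + CH2OH → C:1 H:3 O:1
Element totals:
  C: 5
  H: 10
  O: 1
Molecular formula: C5H10O.
  M = 5(12.0) + 10(1.007825) + 15.994915
    = 60.000000 + 10.078250 + 15.994915 = 86.073165

86.0732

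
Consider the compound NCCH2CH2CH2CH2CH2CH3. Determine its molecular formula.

Atom tally by fragment:
  NCCH2 → C:2 H:2 N:1
  CH2 → C:1 H:2
  CH2 → C:1 H:2
  CH2 → C:1 H:2
  CH2 → C:1 H:2
  CH3 → C:1 H:3
Element totals:
  C: 7
  H: 13
  N: 1

C7H13N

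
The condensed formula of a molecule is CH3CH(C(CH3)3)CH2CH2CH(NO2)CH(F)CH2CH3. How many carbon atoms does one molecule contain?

Atom tally by fragment:
  CH3 → C:1 H:3
  CH(C(CH3)3) → C:5 H:10
  CH2 → C:1 H:2
  CH2 → C:1 H:2
  CH(NO2) → C:1 H:1 N:1 O:2
  CH(F) → C:1 H:1 F:1
  CH2 → C:1 H:2
  CH3 → C:1 H:3
Element totals:
  C: 12
  H: 24
  F: 1
  N: 1
  O: 2

12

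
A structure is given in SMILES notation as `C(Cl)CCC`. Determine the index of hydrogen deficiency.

Atom tally by fragment:
  ClCH2 → C:1 H:2 Cl:1
  CH2 → C:1 H:2
  CH2 → C:1 H:2
  CH3 → C:1 H:3
Element totals:
  C: 4
  H: 9
  Cl: 1
Molecular formula: C4H9Cl.
DoU = (2C + 2 + N − H − X) / 2 = (2·4 + 2 + 0 − 9 − 1) / 2 = 0.

0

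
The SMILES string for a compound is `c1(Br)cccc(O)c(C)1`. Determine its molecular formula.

Atom tally by fragment:
  benzene ring core → C:6 H:6
  (− 3 ring H displaced by substituents)
  + Br → Br:1
  + OH → O:1 H:1
  + CH3 → C:1 H:3
Element totals:
  C: 7
  H: 7
  Br: 1
  O: 1

C7H7BrO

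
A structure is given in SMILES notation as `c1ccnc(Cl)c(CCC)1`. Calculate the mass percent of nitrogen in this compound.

9.00%

Atom tally by fragment:
  pyridine ring core → C:5 H:5 N:1
  (− 2 ring H displaced by substituents)
  + Cl → Cl:1
  + CH2CH2CH3 → C:3 H:7
Element totals:
  C: 8
  H: 10
  Cl: 1
  N: 1
Molecular formula: C8H10ClN.
Molar mass = 155.625 g/mol.
Mass from N: 1 × 14.007 = 14.007 g/mol.
%N = 14.007 / 155.625 × 100 = 9.00%.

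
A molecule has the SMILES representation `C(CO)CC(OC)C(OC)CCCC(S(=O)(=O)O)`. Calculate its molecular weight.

Atom tally by fragment:
  HOCH2CH2 → C:2 H:5 O:1
  CH2 → C:1 H:2
  CH(OCH3) → C:2 H:4 O:1
  CH(OCH3) → C:2 H:4 O:1
  CH2 → C:1 H:2
  CH2 → C:1 H:2
  CH2 → C:1 H:2
  CH2SO3H → C:1 H:3 S:1 O:3
Element totals:
  C: 11
  H: 24
  O: 6
  S: 1
Molecular formula: C11H24O6S.
  M = 11(12.011) + 24(1.008) + 6(15.999) + 32.06
    = 132.121 + 24.192 + 95.994 + 32.060 = 284.367

284.37 g/mol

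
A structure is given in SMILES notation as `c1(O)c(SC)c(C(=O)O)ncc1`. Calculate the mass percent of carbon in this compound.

Atom tally by fragment:
  pyridine ring core → C:5 H:5 N:1
  (− 3 ring H displaced by substituents)
  + OH → O:1 H:1
  + SCH3 → C:1 H:3 S:1
  + COOH → C:1 H:1 O:2
Element totals:
  C: 7
  H: 7
  N: 1
  O: 3
  S: 1
Molecular formula: C7H7NO3S.
Molar mass = 185.197 g/mol.
Mass from C: 7 × 12.011 = 84.077 g/mol.
%C = 84.077 / 185.197 × 100 = 45.40%.

45.40%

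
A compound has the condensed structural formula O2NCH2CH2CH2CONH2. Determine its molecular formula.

C4H8N2O3

Atom tally by fragment:
  O2NCH2 → C:1 H:2 N:1 O:2
  CH2 → C:1 H:2
  CH2CONH2 → C:2 H:4 O:1 N:1
Element totals:
  C: 4
  H: 8
  N: 2
  O: 3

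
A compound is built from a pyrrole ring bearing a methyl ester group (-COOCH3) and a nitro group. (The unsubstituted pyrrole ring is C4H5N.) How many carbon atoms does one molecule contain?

6

Atom tally by fragment:
  pyrrole ring core → C:4 H:5 N:1
  (− 2 ring H displaced by substituents)
  + COOCH3 → C:2 H:3 O:2
  + NO2 → N:1 O:2
Element totals:
  C: 6
  H: 6
  N: 2
  O: 4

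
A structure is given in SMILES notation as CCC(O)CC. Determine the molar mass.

Atom tally by fragment:
  CH3 → C:1 H:3
  CH2 → C:1 H:2
  CH(OH) → C:1 H:2 O:1
  CH2 → C:1 H:2
  CH3 → C:1 H:3
Element totals:
  C: 5
  H: 12
  O: 1
Molecular formula: C5H12O.
  M = 5(12.011) + 12(1.008) + 15.999
    = 60.055 + 12.096 + 15.999 = 88.150

88.15 g/mol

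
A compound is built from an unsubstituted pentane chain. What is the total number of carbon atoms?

Atom tally by fragment:
  CH3 → C:1 H:3
  CH2 → C:1 H:2
  CH2 → C:1 H:2
  CH2 → C:1 H:2
  CH3 → C:1 H:3
Element totals:
  C: 5
  H: 12

5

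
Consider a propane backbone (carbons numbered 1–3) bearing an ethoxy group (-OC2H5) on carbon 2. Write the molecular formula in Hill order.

Atom tally by fragment:
  CH3 → C:1 H:3
  CH(OC2H5) → C:3 H:6 O:1
  CH3 → C:1 H:3
Element totals:
  C: 5
  H: 12
  O: 1

C5H12O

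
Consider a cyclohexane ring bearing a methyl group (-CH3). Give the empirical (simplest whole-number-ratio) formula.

Atom tally by fragment:
  cyclohexane ring core → C:6 H:12
  (− 1 ring H displaced by substituents)
  + CH3 → C:1 H:3
Element totals:
  C: 7
  H: 14
Molecular formula: C7H14.
gcd of subscripts = 7; dividing each by 7:
  C: 7/7 = 1
  H: 14/7 = 2

CH2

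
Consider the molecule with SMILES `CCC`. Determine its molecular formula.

C3H8

Atom tally by fragment:
  CH3 → C:1 H:3
  CH2 → C:1 H:2
  CH3 → C:1 H:3
Element totals:
  C: 3
  H: 8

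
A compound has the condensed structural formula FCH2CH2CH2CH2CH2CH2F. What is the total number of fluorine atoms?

2

Element totals:
  C: 6
  H: 12
  F: 2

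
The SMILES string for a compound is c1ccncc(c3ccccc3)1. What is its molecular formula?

Atom tally by fragment:
  pyridine ring core → C:5 H:5 N:1
  (− 1 ring H displaced by substituents)
  + C6H5 → C:6 H:5
Element totals:
  C: 11
  H: 9
  N: 1

C11H9N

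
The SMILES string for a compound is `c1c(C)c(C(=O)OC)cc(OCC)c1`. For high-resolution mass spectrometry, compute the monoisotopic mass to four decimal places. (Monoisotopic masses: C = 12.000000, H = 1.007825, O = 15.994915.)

Atom tally by fragment:
  benzene ring core → C:6 H:6
  (− 3 ring H displaced by substituents)
  + CH3 → C:1 H:3
  + COOCH3 → C:2 H:3 O:2
  + OC2H5 → C:2 H:5 O:1
Element totals:
  C: 11
  H: 14
  O: 3
Molecular formula: C11H14O3.
  M = 11(12.0) + 14(1.007825) + 3(15.994915)
    = 132.000000 + 14.109550 + 47.984745 = 194.094295

194.0943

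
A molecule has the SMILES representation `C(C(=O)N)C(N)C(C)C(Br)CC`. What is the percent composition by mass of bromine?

Atom tally by fragment:
  H2NOCCH2 → C:2 H:4 O:1 N:1
  CH(NH2) → C:1 H:3 N:1
  CH(CH3) → C:2 H:4
  CH(Br) → C:1 H:1 Br:1
  CH2 → C:1 H:2
  CH3 → C:1 H:3
Element totals:
  C: 8
  H: 17
  Br: 1
  N: 2
  O: 1
Molecular formula: C8H17BrN2O.
Molar mass = 237.141 g/mol.
Mass from Br: 1 × 79.904 = 79.904 g/mol.
%Br = 79.904 / 237.141 × 100 = 33.69%.

33.69%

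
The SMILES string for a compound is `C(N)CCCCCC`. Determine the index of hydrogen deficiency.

0

Atom tally by fragment:
  H2NCH2 → C:1 H:4 N:1
  CH2 → C:1 H:2
  CH2 → C:1 H:2
  CH2 → C:1 H:2
  CH2 → C:1 H:2
  CH2 → C:1 H:2
  CH3 → C:1 H:3
Element totals:
  C: 7
  H: 17
  N: 1
Molecular formula: C7H17N.
DoU = (2C + 2 + N − H − X) / 2 = (2·7 + 2 + 1 − 17 − 0) / 2 = 0.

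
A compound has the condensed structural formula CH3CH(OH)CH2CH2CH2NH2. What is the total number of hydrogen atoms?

Element totals:
  C: 5
  H: 13
  N: 1
  O: 1

13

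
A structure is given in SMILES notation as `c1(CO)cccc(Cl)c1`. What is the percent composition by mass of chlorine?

24.86%

Atom tally by fragment:
  benzene ring core → C:6 H:6
  (− 2 ring H displaced by substituents)
  + CH2OH → C:1 H:3 O:1
  + Cl → Cl:1
Element totals:
  C: 7
  H: 7
  Cl: 1
  O: 1
Molecular formula: C7H7ClO.
Molar mass = 142.582 g/mol.
Mass from Cl: 1 × 35.45 = 35.450 g/mol.
%Cl = 35.450 / 142.582 × 100 = 24.86%.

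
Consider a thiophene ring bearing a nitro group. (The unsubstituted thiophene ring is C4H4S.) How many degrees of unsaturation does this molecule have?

4

Atom tally by fragment:
  thiophene ring core → C:4 H:4 S:1
  (− 1 ring H displaced by substituents)
  + NO2 → N:1 O:2
Element totals:
  C: 4
  H: 3
  N: 1
  O: 2
  S: 1
Molecular formula: C4H3NO2S.
DoU = (2C + 2 + N − H − X) / 2 = (2·4 + 2 + 1 − 3 − 0) / 2 = 4.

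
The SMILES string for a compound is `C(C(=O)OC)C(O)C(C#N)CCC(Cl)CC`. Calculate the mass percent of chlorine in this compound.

14.31%

Atom tally by fragment:
  CH3OOCCH2 → C:3 H:5 O:2
  CH(OH) → C:1 H:2 O:1
  CH(CN) → C:2 H:1 N:1
  CH2 → C:1 H:2
  CH2 → C:1 H:2
  CH(Cl) → C:1 H:1 Cl:1
  CH2 → C:1 H:2
  CH3 → C:1 H:3
Element totals:
  C: 11
  H: 18
  Cl: 1
  N: 1
  O: 3
Molecular formula: C11H18ClNO3.
Molar mass = 247.719 g/mol.
Mass from Cl: 1 × 35.45 = 35.450 g/mol.
%Cl = 35.450 / 247.719 × 100 = 14.31%.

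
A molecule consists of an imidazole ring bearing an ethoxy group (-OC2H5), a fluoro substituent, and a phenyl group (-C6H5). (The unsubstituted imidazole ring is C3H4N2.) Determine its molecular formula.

Atom tally by fragment:
  imidazole ring core → C:3 H:4 N:2
  (− 3 ring H displaced by substituents)
  + OC2H5 → C:2 H:5 O:1
  + F → F:1
  + C6H5 → C:6 H:5
Element totals:
  C: 11
  H: 11
  F: 1
  N: 2
  O: 1

C11H11FN2O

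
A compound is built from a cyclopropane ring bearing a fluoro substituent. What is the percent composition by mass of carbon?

59.98%

Atom tally by fragment:
  cyclopropane ring core → C:3 H:6
  (− 1 ring H displaced by substituents)
  + F → F:1
Element totals:
  C: 3
  H: 5
  F: 1
Molecular formula: C3H5F.
Molar mass = 60.071 g/mol.
Mass from C: 3 × 12.011 = 36.033 g/mol.
%C = 36.033 / 60.071 × 100 = 59.98%.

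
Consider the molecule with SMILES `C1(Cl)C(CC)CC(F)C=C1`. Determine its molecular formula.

C8H12ClF

Atom tally by fragment:
  cyclohexene ring core → C:6 H:10
  (− 3 ring H displaced by substituents)
  + Cl → Cl:1
  + C2H5 → C:2 H:5
  + F → F:1
Element totals:
  C: 8
  H: 12
  Cl: 1
  F: 1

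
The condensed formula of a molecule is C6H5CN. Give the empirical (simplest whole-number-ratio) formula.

C7H5N

Element totals:
  C: 7
  H: 5
  N: 1
Molecular formula: C7H5N.
gcd of subscripts (7, 5, 1) = 1, so the empirical formula equals the molecular formula.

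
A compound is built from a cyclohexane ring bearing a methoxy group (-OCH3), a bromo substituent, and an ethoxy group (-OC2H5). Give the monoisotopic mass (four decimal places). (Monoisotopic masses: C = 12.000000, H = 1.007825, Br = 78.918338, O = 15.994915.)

236.0412

Atom tally by fragment:
  cyclohexane ring core → C:6 H:12
  (− 3 ring H displaced by substituents)
  + OCH3 → C:1 H:3 O:1
  + Br → Br:1
  + OC2H5 → C:2 H:5 O:1
Element totals:
  C: 9
  H: 17
  Br: 1
  O: 2
Molecular formula: C9H17BrO2.
  M = 9(12.0) + 17(1.007825) + 78.918338 + 2(15.994915)
    = 108.000000 + 17.133025 + 78.918338 + 31.989830 = 236.041193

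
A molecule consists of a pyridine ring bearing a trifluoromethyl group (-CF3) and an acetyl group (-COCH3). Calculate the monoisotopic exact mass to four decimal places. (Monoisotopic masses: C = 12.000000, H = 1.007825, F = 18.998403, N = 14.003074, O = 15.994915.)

189.0401

Atom tally by fragment:
  pyridine ring core → C:5 H:5 N:1
  (− 2 ring H displaced by substituents)
  + CF3 → C:1 F:3
  + COCH3 → C:2 H:3 O:1
Element totals:
  C: 8
  H: 6
  F: 3
  N: 1
  O: 1
Molecular formula: C8H6F3NO.
  M = 8(12.0) + 6(1.007825) + 3(18.998403) + 14.003074 + 15.994915
    = 96.000000 + 6.046950 + 56.995209 + 14.003074 + 15.994915 = 189.040148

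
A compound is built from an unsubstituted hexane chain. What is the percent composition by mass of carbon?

Atom tally by fragment:
  CH3 → C:1 H:3
  CH2 → C:1 H:2
  CH2 → C:1 H:2
  CH2 → C:1 H:2
  CH2 → C:1 H:2
  CH3 → C:1 H:3
Element totals:
  C: 6
  H: 14
Molecular formula: C6H14.
Molar mass = 86.178 g/mol.
Mass from C: 6 × 12.011 = 72.066 g/mol.
%C = 72.066 / 86.178 × 100 = 83.62%.

83.62%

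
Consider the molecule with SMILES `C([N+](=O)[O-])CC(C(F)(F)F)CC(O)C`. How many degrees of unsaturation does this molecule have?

Atom tally by fragment:
  O2NCH2 → C:1 H:2 N:1 O:2
  CH2 → C:1 H:2
  CH(CF3) → C:2 H:1 F:3
  CH2 → C:1 H:2
  CH(OH) → C:1 H:2 O:1
  CH3 → C:1 H:3
Element totals:
  C: 7
  H: 12
  F: 3
  N: 1
  O: 3
Molecular formula: C7H12F3NO3.
DoU = (2C + 2 + N − H − X) / 2 = (2·7 + 2 + 1 − 12 − 3) / 2 = 1.

1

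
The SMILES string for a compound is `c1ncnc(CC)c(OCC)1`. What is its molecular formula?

Atom tally by fragment:
  pyrimidine ring core → C:4 H:4 N:2
  (− 2 ring H displaced by substituents)
  + C2H5 → C:2 H:5
  + OC2H5 → C:2 H:5 O:1
Element totals:
  C: 8
  H: 12
  N: 2
  O: 1

C8H12N2O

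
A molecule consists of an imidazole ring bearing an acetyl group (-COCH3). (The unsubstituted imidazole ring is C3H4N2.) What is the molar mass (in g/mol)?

110.12 g/mol

Atom tally by fragment:
  imidazole ring core → C:3 H:4 N:2
  (− 1 ring H displaced by substituents)
  + COCH3 → C:2 H:3 O:1
Element totals:
  C: 5
  H: 6
  N: 2
  O: 1
Molecular formula: C5H6N2O.
  M = 5(12.011) + 6(1.008) + 2(14.007) + 15.999
    = 60.055 + 6.048 + 28.014 + 15.999 = 110.116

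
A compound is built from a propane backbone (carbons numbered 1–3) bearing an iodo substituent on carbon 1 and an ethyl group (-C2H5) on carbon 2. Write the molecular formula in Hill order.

Atom tally by fragment:
  ICH2 → C:1 H:2 I:1
  CH(C2H5) → C:3 H:6
  CH3 → C:1 H:3
Element totals:
  C: 5
  H: 11
  I: 1

C5H11I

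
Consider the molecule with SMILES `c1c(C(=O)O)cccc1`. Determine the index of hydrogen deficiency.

5

Atom tally by fragment:
  benzene ring core → C:6 H:6
  (− 1 ring H displaced by substituents)
  + COOH → C:1 H:1 O:2
Element totals:
  C: 7
  H: 6
  O: 2
Molecular formula: C7H6O2.
DoU = (2C + 2 + N − H − X) / 2 = (2·7 + 2 + 0 − 6 − 0) / 2 = 5.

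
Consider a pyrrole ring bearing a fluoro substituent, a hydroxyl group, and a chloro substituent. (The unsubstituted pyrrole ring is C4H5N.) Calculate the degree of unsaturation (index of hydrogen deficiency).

3

Atom tally by fragment:
  pyrrole ring core → C:4 H:5 N:1
  (− 3 ring H displaced by substituents)
  + F → F:1
  + OH → O:1 H:1
  + Cl → Cl:1
Element totals:
  C: 4
  H: 3
  Cl: 1
  F: 1
  N: 1
  O: 1
Molecular formula: C4H3ClFNO.
DoU = (2C + 2 + N − H − X) / 2 = (2·4 + 2 + 1 − 3 − 2) / 2 = 3.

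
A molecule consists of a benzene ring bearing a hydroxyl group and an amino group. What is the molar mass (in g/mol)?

109.13 g/mol

Atom tally by fragment:
  benzene ring core → C:6 H:6
  (− 2 ring H displaced by substituents)
  + OH → O:1 H:1
  + NH2 → N:1 H:2
Element totals:
  C: 6
  H: 7
  N: 1
  O: 1
Molecular formula: C6H7NO.
  M = 6(12.011) + 7(1.008) + 14.007 + 15.999
    = 72.066 + 7.056 + 14.007 + 15.999 = 109.128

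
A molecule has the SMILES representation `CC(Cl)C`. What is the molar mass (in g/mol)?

78.54 g/mol

Atom tally by fragment:
  CH3 → C:1 H:3
  CH(Cl) → C:1 H:1 Cl:1
  CH3 → C:1 H:3
Element totals:
  C: 3
  H: 7
  Cl: 1
Molecular formula: C3H7Cl.
  M = 3(12.011) + 7(1.008) + 35.45
    = 36.033 + 7.056 + 35.450 = 78.539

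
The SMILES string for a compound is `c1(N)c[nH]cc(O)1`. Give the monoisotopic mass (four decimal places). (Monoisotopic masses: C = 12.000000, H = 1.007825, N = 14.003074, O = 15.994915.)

98.0480

Atom tally by fragment:
  pyrrole ring core → C:4 H:5 N:1
  (− 2 ring H displaced by substituents)
  + NH2 → N:1 H:2
  + OH → O:1 H:1
Element totals:
  C: 4
  H: 6
  N: 2
  O: 1
Molecular formula: C4H6N2O.
  M = 4(12.0) + 6(1.007825) + 2(14.003074) + 15.994915
    = 48.000000 + 6.046950 + 28.006148 + 15.994915 = 98.048013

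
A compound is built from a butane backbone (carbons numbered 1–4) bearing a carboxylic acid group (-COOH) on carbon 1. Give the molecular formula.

Atom tally by fragment:
  HOOCCH2 → C:2 H:3 O:2
  CH2 → C:1 H:2
  CH2 → C:1 H:2
  CH3 → C:1 H:3
Element totals:
  C: 5
  H: 10
  O: 2

C5H10O2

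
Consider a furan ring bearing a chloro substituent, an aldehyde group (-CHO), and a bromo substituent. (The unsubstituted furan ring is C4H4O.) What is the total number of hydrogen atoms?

Atom tally by fragment:
  furan ring core → C:4 H:4 O:1
  (− 3 ring H displaced by substituents)
  + Cl → Cl:1
  + CHO → C:1 H:1 O:1
  + Br → Br:1
Element totals:
  C: 5
  H: 2
  Br: 1
  Cl: 1
  O: 2

2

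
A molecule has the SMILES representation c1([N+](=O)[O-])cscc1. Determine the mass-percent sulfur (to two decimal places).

24.83%

Atom tally by fragment:
  thiophene ring core → C:4 H:4 S:1
  (− 1 ring H displaced by substituents)
  + NO2 → N:1 O:2
Element totals:
  C: 4
  H: 3
  N: 1
  O: 2
  S: 1
Molecular formula: C4H3NO2S.
Molar mass = 129.133 g/mol.
Mass from S: 1 × 32.06 = 32.060 g/mol.
%S = 32.060 / 129.133 × 100 = 24.83%.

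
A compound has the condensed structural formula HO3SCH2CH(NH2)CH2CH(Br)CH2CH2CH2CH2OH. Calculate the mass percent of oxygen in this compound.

21.04%

Element totals:
  C: 8
  H: 18
  Br: 1
  N: 1
  O: 4
  S: 1
Molecular formula: C8H18BrNO4S.
Molar mass = 304.199 g/mol.
Mass from O: 4 × 15.999 = 63.996 g/mol.
%O = 63.996 / 304.199 × 100 = 21.04%.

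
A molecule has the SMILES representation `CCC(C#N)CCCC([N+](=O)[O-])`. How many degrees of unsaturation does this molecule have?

Atom tally by fragment:
  CH3 → C:1 H:3
  CH2 → C:1 H:2
  CH(CN) → C:2 H:1 N:1
  CH2 → C:1 H:2
  CH2 → C:1 H:2
  CH2 → C:1 H:2
  CH2NO2 → C:1 H:2 N:1 O:2
Element totals:
  C: 8
  H: 14
  N: 2
  O: 2
Molecular formula: C8H14N2O2.
DoU = (2C + 2 + N − H − X) / 2 = (2·8 + 2 + 2 − 14 − 0) / 2 = 3.

3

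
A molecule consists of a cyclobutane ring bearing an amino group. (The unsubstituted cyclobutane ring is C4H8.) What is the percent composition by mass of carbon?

67.55%

Atom tally by fragment:
  cyclobutane ring core → C:4 H:8
  (− 1 ring H displaced by substituents)
  + NH2 → N:1 H:2
Element totals:
  C: 4
  H: 9
  N: 1
Molecular formula: C4H9N.
Molar mass = 71.123 g/mol.
Mass from C: 4 × 12.011 = 48.044 g/mol.
%C = 48.044 / 71.123 × 100 = 67.55%.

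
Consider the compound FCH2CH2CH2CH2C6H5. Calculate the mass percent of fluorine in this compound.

12.48%

Atom tally by fragment:
  FCH2 → C:1 H:2 F:1
  CH2 → C:1 H:2
  CH2 → C:1 H:2
  CH2C6H5 → C:7 H:7
Element totals:
  C: 10
  H: 13
  F: 1
Molecular formula: C10H13F.
Molar mass = 152.212 g/mol.
Mass from F: 1 × 18.998 = 18.998 g/mol.
%F = 18.998 / 152.212 × 100 = 12.48%.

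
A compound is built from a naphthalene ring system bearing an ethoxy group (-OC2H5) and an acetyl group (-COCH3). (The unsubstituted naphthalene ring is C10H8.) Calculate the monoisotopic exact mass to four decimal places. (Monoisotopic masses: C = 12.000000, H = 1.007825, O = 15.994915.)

214.0994

Atom tally by fragment:
  naphthalene ring system core → C:10 H:8
  (− 2 ring H displaced by substituents)
  + OC2H5 → C:2 H:5 O:1
  + COCH3 → C:2 H:3 O:1
Element totals:
  C: 14
  H: 14
  O: 2
Molecular formula: C14H14O2.
  M = 14(12.0) + 14(1.007825) + 2(15.994915)
    = 168.000000 + 14.109550 + 31.989830 = 214.099380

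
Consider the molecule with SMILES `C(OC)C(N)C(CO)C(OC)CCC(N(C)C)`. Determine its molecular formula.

C12H28N2O3

Atom tally by fragment:
  CH3OCH2 → C:2 H:5 O:1
  CH(NH2) → C:1 H:3 N:1
  CH(CH2OH) → C:2 H:4 O:1
  CH(OCH3) → C:2 H:4 O:1
  CH2 → C:1 H:2
  CH2 → C:1 H:2
  CH2N(CH3)2 → C:3 H:8 N:1
Element totals:
  C: 12
  H: 28
  N: 2
  O: 3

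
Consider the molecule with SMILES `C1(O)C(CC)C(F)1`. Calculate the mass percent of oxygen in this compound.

Atom tally by fragment:
  cyclopropane ring core → C:3 H:6
  (− 3 ring H displaced by substituents)
  + OH → O:1 H:1
  + C2H5 → C:2 H:5
  + F → F:1
Element totals:
  C: 5
  H: 9
  F: 1
  O: 1
Molecular formula: C5H9FO.
Molar mass = 104.124 g/mol.
Mass from O: 1 × 15.999 = 15.999 g/mol.
%O = 15.999 / 104.124 × 100 = 15.37%.

15.37%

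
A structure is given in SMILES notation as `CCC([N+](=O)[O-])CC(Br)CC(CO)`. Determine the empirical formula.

Atom tally by fragment:
  CH3 → C:1 H:3
  CH2 → C:1 H:2
  CH(NO2) → C:1 H:1 N:1 O:2
  CH2 → C:1 H:2
  CH(Br) → C:1 H:1 Br:1
  CH2 → C:1 H:2
  CH2CH2OH → C:2 H:5 O:1
Element totals:
  C: 8
  H: 16
  Br: 1
  N: 1
  O: 3
Molecular formula: C8H16BrNO3.
gcd of subscripts (1, 8, 16, 1, 3) = 1, so the empirical formula equals the molecular formula.

C8H16BrNO3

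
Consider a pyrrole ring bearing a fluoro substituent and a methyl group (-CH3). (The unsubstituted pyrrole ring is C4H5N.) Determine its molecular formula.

Atom tally by fragment:
  pyrrole ring core → C:4 H:5 N:1
  (− 2 ring H displaced by substituents)
  + F → F:1
  + CH3 → C:1 H:3
Element totals:
  C: 5
  H: 6
  F: 1
  N: 1

C5H6FN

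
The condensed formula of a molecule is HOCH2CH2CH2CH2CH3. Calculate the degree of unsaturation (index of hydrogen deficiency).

0

Atom tally by fragment:
  HOCH2CH2 → C:2 H:5 O:1
  CH2 → C:1 H:2
  CH2 → C:1 H:2
  CH3 → C:1 H:3
Element totals:
  C: 5
  H: 12
  O: 1
Molecular formula: C5H12O.
DoU = (2C + 2 + N − H − X) / 2 = (2·5 + 2 + 0 − 12 − 0) / 2 = 0.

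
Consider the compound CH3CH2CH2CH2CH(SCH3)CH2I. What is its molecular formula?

C7H15IS

Element totals:
  C: 7
  H: 15
  I: 1
  S: 1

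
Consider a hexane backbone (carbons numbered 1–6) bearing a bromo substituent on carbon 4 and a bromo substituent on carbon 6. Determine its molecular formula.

C6H12Br2

Atom tally by fragment:
  CH3 → C:1 H:3
  CH2 → C:1 H:2
  CH2 → C:1 H:2
  CH(Br) → C:1 H:1 Br:1
  CH2 → C:1 H:2
  CH2Br → C:1 H:2 Br:1
Element totals:
  C: 6
  H: 12
  Br: 2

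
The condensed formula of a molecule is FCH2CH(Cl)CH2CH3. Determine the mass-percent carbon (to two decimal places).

43.46%

Atom tally by fragment:
  FCH2 → C:1 H:2 F:1
  CH(Cl) → C:1 H:1 Cl:1
  CH2 → C:1 H:2
  CH3 → C:1 H:3
Element totals:
  C: 4
  H: 8
  Cl: 1
  F: 1
Molecular formula: C4H8ClF.
Molar mass = 110.556 g/mol.
Mass from C: 4 × 12.011 = 48.044 g/mol.
%C = 48.044 / 110.556 × 100 = 43.46%.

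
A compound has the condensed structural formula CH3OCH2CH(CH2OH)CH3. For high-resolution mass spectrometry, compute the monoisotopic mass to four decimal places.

Atom tally by fragment:
  CH3OCH2 → C:2 H:5 O:1
  CH(CH2OH) → C:2 H:4 O:1
  CH3 → C:1 H:3
Element totals:
  C: 5
  H: 12
  O: 2
Molecular formula: C5H12O2.
  M = 5(12.0) + 12(1.007825) + 2(15.994915)
    = 60.000000 + 12.093900 + 31.989830 = 104.083730

104.0837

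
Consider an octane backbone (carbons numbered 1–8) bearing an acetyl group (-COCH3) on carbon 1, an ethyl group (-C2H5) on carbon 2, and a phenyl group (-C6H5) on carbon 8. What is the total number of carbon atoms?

Atom tally by fragment:
  CH3COCH2 → C:3 H:5 O:1
  CH(C2H5) → C:3 H:6
  CH2 → C:1 H:2
  CH2 → C:1 H:2
  CH2 → C:1 H:2
  CH2 → C:1 H:2
  CH2 → C:1 H:2
  CH2C6H5 → C:7 H:7
Element totals:
  C: 18
  H: 28
  O: 1

18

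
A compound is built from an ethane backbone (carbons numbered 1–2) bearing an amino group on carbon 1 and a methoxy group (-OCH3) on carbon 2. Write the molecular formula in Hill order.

C3H9NO

Atom tally by fragment:
  H2NCH2 → C:1 H:4 N:1
  CH2OCH3 → C:2 H:5 O:1
Element totals:
  C: 3
  H: 9
  N: 1
  O: 1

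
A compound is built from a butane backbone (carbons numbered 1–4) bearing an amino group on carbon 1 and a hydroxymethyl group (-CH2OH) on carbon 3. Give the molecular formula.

Atom tally by fragment:
  H2NCH2 → C:1 H:4 N:1
  CH2 → C:1 H:2
  CH(CH2OH) → C:2 H:4 O:1
  CH3 → C:1 H:3
Element totals:
  C: 5
  H: 13
  N: 1
  O: 1

C5H13NO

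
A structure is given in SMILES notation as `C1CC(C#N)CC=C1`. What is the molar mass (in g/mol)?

107.16 g/mol

Atom tally by fragment:
  cyclohexene ring core → C:6 H:10
  (− 1 ring H displaced by substituents)
  + CN → C:1 N:1
Element totals:
  C: 7
  H: 9
  N: 1
Molecular formula: C7H9N.
  M = 7(12.011) + 9(1.008) + 14.007
    = 84.077 + 9.072 + 14.007 = 107.156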